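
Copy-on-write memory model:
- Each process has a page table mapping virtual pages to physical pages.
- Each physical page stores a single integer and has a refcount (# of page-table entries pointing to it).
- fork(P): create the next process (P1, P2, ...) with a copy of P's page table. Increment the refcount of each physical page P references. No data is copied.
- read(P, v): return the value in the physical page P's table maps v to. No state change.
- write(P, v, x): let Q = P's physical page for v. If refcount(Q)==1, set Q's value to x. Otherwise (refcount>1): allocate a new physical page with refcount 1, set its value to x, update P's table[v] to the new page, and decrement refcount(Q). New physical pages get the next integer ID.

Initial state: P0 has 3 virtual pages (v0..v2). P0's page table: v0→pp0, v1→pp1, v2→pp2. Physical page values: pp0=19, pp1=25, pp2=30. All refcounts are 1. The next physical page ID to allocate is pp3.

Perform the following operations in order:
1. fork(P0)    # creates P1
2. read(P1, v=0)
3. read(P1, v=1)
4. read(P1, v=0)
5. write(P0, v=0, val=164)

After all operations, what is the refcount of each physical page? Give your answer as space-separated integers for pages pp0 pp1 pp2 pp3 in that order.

Op 1: fork(P0) -> P1. 3 ppages; refcounts: pp0:2 pp1:2 pp2:2
Op 2: read(P1, v0) -> 19. No state change.
Op 3: read(P1, v1) -> 25. No state change.
Op 4: read(P1, v0) -> 19. No state change.
Op 5: write(P0, v0, 164). refcount(pp0)=2>1 -> COPY to pp3. 4 ppages; refcounts: pp0:1 pp1:2 pp2:2 pp3:1

Answer: 1 2 2 1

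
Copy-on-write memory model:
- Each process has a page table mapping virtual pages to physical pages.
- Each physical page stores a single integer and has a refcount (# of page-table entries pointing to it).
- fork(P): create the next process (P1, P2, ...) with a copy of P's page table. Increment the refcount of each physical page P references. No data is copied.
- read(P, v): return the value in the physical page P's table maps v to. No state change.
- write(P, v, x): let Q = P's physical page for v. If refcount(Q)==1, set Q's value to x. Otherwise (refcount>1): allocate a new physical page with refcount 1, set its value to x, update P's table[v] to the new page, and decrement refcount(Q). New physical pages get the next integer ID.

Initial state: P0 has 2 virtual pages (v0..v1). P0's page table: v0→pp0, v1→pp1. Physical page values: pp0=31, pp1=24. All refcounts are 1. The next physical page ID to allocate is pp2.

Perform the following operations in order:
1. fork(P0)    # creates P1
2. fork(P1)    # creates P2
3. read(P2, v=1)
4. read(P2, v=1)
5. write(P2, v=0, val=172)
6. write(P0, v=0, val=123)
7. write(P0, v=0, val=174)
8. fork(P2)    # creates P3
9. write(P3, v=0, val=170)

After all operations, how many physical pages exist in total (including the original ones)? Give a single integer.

Op 1: fork(P0) -> P1. 2 ppages; refcounts: pp0:2 pp1:2
Op 2: fork(P1) -> P2. 2 ppages; refcounts: pp0:3 pp1:3
Op 3: read(P2, v1) -> 24. No state change.
Op 4: read(P2, v1) -> 24. No state change.
Op 5: write(P2, v0, 172). refcount(pp0)=3>1 -> COPY to pp2. 3 ppages; refcounts: pp0:2 pp1:3 pp2:1
Op 6: write(P0, v0, 123). refcount(pp0)=2>1 -> COPY to pp3. 4 ppages; refcounts: pp0:1 pp1:3 pp2:1 pp3:1
Op 7: write(P0, v0, 174). refcount(pp3)=1 -> write in place. 4 ppages; refcounts: pp0:1 pp1:3 pp2:1 pp3:1
Op 8: fork(P2) -> P3. 4 ppages; refcounts: pp0:1 pp1:4 pp2:2 pp3:1
Op 9: write(P3, v0, 170). refcount(pp2)=2>1 -> COPY to pp4. 5 ppages; refcounts: pp0:1 pp1:4 pp2:1 pp3:1 pp4:1

Answer: 5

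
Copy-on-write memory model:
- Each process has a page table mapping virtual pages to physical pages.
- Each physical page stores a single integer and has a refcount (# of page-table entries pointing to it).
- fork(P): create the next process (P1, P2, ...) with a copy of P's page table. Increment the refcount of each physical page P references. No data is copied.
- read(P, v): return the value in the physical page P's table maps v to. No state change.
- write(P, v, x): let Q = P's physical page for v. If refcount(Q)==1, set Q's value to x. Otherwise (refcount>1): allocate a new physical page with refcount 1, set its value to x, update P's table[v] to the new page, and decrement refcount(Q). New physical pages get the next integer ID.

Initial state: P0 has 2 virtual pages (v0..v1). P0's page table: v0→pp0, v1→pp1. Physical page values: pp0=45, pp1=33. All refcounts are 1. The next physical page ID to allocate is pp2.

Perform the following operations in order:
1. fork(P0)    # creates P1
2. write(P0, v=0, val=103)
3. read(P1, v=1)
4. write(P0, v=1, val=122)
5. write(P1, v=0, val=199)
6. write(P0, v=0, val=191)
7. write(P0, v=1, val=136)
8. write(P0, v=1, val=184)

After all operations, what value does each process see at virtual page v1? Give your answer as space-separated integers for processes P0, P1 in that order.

Answer: 184 33

Derivation:
Op 1: fork(P0) -> P1. 2 ppages; refcounts: pp0:2 pp1:2
Op 2: write(P0, v0, 103). refcount(pp0)=2>1 -> COPY to pp2. 3 ppages; refcounts: pp0:1 pp1:2 pp2:1
Op 3: read(P1, v1) -> 33. No state change.
Op 4: write(P0, v1, 122). refcount(pp1)=2>1 -> COPY to pp3. 4 ppages; refcounts: pp0:1 pp1:1 pp2:1 pp3:1
Op 5: write(P1, v0, 199). refcount(pp0)=1 -> write in place. 4 ppages; refcounts: pp0:1 pp1:1 pp2:1 pp3:1
Op 6: write(P0, v0, 191). refcount(pp2)=1 -> write in place. 4 ppages; refcounts: pp0:1 pp1:1 pp2:1 pp3:1
Op 7: write(P0, v1, 136). refcount(pp3)=1 -> write in place. 4 ppages; refcounts: pp0:1 pp1:1 pp2:1 pp3:1
Op 8: write(P0, v1, 184). refcount(pp3)=1 -> write in place. 4 ppages; refcounts: pp0:1 pp1:1 pp2:1 pp3:1
P0: v1 -> pp3 = 184
P1: v1 -> pp1 = 33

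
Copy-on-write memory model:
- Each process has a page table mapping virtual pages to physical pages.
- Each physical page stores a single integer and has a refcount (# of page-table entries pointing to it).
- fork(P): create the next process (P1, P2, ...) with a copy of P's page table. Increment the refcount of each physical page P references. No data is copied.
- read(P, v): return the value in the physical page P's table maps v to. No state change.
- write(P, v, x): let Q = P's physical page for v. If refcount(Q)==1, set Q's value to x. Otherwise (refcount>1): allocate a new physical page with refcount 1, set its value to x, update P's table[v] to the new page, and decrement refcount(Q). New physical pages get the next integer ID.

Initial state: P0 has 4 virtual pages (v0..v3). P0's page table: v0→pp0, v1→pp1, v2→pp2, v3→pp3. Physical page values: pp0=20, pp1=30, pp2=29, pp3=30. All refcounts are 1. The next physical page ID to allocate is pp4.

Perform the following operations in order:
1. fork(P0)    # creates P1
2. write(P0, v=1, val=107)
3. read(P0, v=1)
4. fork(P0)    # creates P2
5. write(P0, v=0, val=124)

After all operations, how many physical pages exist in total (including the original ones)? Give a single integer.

Answer: 6

Derivation:
Op 1: fork(P0) -> P1. 4 ppages; refcounts: pp0:2 pp1:2 pp2:2 pp3:2
Op 2: write(P0, v1, 107). refcount(pp1)=2>1 -> COPY to pp4. 5 ppages; refcounts: pp0:2 pp1:1 pp2:2 pp3:2 pp4:1
Op 3: read(P0, v1) -> 107. No state change.
Op 4: fork(P0) -> P2. 5 ppages; refcounts: pp0:3 pp1:1 pp2:3 pp3:3 pp4:2
Op 5: write(P0, v0, 124). refcount(pp0)=3>1 -> COPY to pp5. 6 ppages; refcounts: pp0:2 pp1:1 pp2:3 pp3:3 pp4:2 pp5:1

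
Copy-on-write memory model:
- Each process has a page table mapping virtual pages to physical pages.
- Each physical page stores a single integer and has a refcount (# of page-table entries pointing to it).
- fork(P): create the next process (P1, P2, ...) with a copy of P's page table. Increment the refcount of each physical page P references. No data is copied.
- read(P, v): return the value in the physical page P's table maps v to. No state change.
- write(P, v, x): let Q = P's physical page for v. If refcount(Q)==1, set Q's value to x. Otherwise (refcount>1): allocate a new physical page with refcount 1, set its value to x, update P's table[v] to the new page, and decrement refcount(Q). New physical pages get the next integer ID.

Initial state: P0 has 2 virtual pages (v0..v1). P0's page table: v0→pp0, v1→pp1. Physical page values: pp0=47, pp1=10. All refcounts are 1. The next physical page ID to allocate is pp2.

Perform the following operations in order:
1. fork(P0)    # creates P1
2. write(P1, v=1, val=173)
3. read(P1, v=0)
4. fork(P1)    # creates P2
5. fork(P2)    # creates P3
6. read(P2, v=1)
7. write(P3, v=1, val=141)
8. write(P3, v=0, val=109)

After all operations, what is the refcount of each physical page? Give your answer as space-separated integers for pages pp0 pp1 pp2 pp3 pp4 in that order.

Answer: 3 1 2 1 1

Derivation:
Op 1: fork(P0) -> P1. 2 ppages; refcounts: pp0:2 pp1:2
Op 2: write(P1, v1, 173). refcount(pp1)=2>1 -> COPY to pp2. 3 ppages; refcounts: pp0:2 pp1:1 pp2:1
Op 3: read(P1, v0) -> 47. No state change.
Op 4: fork(P1) -> P2. 3 ppages; refcounts: pp0:3 pp1:1 pp2:2
Op 5: fork(P2) -> P3. 3 ppages; refcounts: pp0:4 pp1:1 pp2:3
Op 6: read(P2, v1) -> 173. No state change.
Op 7: write(P3, v1, 141). refcount(pp2)=3>1 -> COPY to pp3. 4 ppages; refcounts: pp0:4 pp1:1 pp2:2 pp3:1
Op 8: write(P3, v0, 109). refcount(pp0)=4>1 -> COPY to pp4. 5 ppages; refcounts: pp0:3 pp1:1 pp2:2 pp3:1 pp4:1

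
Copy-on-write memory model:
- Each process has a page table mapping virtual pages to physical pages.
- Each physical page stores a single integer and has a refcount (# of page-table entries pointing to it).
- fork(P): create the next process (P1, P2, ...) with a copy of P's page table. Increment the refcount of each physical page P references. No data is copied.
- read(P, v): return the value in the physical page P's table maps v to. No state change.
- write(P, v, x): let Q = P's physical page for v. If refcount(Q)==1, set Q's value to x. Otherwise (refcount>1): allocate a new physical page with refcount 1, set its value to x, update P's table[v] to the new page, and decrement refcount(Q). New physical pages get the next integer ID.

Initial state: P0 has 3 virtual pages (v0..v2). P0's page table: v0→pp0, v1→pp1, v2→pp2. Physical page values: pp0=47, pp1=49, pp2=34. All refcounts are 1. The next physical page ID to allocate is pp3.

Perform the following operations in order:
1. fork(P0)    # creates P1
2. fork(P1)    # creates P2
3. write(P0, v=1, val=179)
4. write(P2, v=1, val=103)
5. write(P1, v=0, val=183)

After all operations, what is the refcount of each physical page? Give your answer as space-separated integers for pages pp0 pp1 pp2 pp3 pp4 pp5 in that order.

Answer: 2 1 3 1 1 1

Derivation:
Op 1: fork(P0) -> P1. 3 ppages; refcounts: pp0:2 pp1:2 pp2:2
Op 2: fork(P1) -> P2. 3 ppages; refcounts: pp0:3 pp1:3 pp2:3
Op 3: write(P0, v1, 179). refcount(pp1)=3>1 -> COPY to pp3. 4 ppages; refcounts: pp0:3 pp1:2 pp2:3 pp3:1
Op 4: write(P2, v1, 103). refcount(pp1)=2>1 -> COPY to pp4. 5 ppages; refcounts: pp0:3 pp1:1 pp2:3 pp3:1 pp4:1
Op 5: write(P1, v0, 183). refcount(pp0)=3>1 -> COPY to pp5. 6 ppages; refcounts: pp0:2 pp1:1 pp2:3 pp3:1 pp4:1 pp5:1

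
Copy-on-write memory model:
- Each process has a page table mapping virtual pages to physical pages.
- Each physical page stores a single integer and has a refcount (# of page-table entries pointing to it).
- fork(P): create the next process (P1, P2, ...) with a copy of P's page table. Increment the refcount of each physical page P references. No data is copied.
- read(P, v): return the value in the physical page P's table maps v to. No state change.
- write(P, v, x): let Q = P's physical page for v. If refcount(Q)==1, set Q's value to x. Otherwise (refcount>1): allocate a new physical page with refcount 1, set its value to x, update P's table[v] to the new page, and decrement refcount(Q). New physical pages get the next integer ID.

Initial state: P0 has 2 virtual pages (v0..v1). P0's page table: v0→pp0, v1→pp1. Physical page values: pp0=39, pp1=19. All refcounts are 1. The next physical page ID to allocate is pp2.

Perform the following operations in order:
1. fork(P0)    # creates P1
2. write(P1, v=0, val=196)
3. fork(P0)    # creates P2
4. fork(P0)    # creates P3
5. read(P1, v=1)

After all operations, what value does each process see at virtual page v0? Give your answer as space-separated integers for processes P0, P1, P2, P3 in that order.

Op 1: fork(P0) -> P1. 2 ppages; refcounts: pp0:2 pp1:2
Op 2: write(P1, v0, 196). refcount(pp0)=2>1 -> COPY to pp2. 3 ppages; refcounts: pp0:1 pp1:2 pp2:1
Op 3: fork(P0) -> P2. 3 ppages; refcounts: pp0:2 pp1:3 pp2:1
Op 4: fork(P0) -> P3. 3 ppages; refcounts: pp0:3 pp1:4 pp2:1
Op 5: read(P1, v1) -> 19. No state change.
P0: v0 -> pp0 = 39
P1: v0 -> pp2 = 196
P2: v0 -> pp0 = 39
P3: v0 -> pp0 = 39

Answer: 39 196 39 39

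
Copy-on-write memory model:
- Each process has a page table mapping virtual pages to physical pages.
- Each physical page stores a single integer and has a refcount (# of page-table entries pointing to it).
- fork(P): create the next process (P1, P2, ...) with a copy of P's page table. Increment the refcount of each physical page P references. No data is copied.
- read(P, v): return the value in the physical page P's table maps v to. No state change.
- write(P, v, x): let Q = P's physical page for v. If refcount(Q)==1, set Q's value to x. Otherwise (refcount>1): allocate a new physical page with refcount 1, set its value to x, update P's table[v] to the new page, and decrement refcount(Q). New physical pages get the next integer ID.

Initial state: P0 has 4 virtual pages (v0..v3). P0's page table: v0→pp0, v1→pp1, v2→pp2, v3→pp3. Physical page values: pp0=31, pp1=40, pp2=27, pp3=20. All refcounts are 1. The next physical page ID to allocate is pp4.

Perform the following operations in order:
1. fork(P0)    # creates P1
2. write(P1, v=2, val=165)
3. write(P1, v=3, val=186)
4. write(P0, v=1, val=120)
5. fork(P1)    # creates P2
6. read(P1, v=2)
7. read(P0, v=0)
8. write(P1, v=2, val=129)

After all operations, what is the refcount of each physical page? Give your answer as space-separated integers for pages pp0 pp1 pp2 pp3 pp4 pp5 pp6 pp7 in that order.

Answer: 3 2 1 1 1 2 1 1

Derivation:
Op 1: fork(P0) -> P1. 4 ppages; refcounts: pp0:2 pp1:2 pp2:2 pp3:2
Op 2: write(P1, v2, 165). refcount(pp2)=2>1 -> COPY to pp4. 5 ppages; refcounts: pp0:2 pp1:2 pp2:1 pp3:2 pp4:1
Op 3: write(P1, v3, 186). refcount(pp3)=2>1 -> COPY to pp5. 6 ppages; refcounts: pp0:2 pp1:2 pp2:1 pp3:1 pp4:1 pp5:1
Op 4: write(P0, v1, 120). refcount(pp1)=2>1 -> COPY to pp6. 7 ppages; refcounts: pp0:2 pp1:1 pp2:1 pp3:1 pp4:1 pp5:1 pp6:1
Op 5: fork(P1) -> P2. 7 ppages; refcounts: pp0:3 pp1:2 pp2:1 pp3:1 pp4:2 pp5:2 pp6:1
Op 6: read(P1, v2) -> 165. No state change.
Op 7: read(P0, v0) -> 31. No state change.
Op 8: write(P1, v2, 129). refcount(pp4)=2>1 -> COPY to pp7. 8 ppages; refcounts: pp0:3 pp1:2 pp2:1 pp3:1 pp4:1 pp5:2 pp6:1 pp7:1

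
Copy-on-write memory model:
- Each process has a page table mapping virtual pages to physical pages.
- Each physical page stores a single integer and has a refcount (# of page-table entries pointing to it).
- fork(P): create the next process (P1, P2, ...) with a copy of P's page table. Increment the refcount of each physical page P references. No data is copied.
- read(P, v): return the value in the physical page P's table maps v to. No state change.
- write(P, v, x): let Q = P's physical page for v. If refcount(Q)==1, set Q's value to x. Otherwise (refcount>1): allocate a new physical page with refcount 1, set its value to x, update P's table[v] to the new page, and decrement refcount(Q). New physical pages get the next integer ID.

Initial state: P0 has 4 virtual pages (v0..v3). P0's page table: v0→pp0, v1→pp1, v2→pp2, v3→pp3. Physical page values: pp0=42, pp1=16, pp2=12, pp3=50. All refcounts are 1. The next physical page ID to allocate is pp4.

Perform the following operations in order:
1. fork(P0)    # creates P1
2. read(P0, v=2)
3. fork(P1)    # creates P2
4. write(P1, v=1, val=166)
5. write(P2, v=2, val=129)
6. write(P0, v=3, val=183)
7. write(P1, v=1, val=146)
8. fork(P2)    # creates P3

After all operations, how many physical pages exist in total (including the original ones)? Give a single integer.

Answer: 7

Derivation:
Op 1: fork(P0) -> P1. 4 ppages; refcounts: pp0:2 pp1:2 pp2:2 pp3:2
Op 2: read(P0, v2) -> 12. No state change.
Op 3: fork(P1) -> P2. 4 ppages; refcounts: pp0:3 pp1:3 pp2:3 pp3:3
Op 4: write(P1, v1, 166). refcount(pp1)=3>1 -> COPY to pp4. 5 ppages; refcounts: pp0:3 pp1:2 pp2:3 pp3:3 pp4:1
Op 5: write(P2, v2, 129). refcount(pp2)=3>1 -> COPY to pp5. 6 ppages; refcounts: pp0:3 pp1:2 pp2:2 pp3:3 pp4:1 pp5:1
Op 6: write(P0, v3, 183). refcount(pp3)=3>1 -> COPY to pp6. 7 ppages; refcounts: pp0:3 pp1:2 pp2:2 pp3:2 pp4:1 pp5:1 pp6:1
Op 7: write(P1, v1, 146). refcount(pp4)=1 -> write in place. 7 ppages; refcounts: pp0:3 pp1:2 pp2:2 pp3:2 pp4:1 pp5:1 pp6:1
Op 8: fork(P2) -> P3. 7 ppages; refcounts: pp0:4 pp1:3 pp2:2 pp3:3 pp4:1 pp5:2 pp6:1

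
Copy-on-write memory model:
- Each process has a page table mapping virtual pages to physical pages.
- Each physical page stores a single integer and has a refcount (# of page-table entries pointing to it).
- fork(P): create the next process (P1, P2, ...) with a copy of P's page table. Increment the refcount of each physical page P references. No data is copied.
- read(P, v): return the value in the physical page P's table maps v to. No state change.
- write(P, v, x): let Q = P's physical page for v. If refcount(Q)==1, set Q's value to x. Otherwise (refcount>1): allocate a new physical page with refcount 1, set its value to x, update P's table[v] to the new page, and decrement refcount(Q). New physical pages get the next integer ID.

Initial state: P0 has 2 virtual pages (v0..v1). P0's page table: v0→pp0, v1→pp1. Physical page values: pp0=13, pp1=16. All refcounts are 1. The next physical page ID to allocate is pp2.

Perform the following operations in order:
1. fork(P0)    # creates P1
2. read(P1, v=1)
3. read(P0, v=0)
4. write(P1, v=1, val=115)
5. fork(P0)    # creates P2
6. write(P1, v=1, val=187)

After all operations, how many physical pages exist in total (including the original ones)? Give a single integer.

Op 1: fork(P0) -> P1. 2 ppages; refcounts: pp0:2 pp1:2
Op 2: read(P1, v1) -> 16. No state change.
Op 3: read(P0, v0) -> 13. No state change.
Op 4: write(P1, v1, 115). refcount(pp1)=2>1 -> COPY to pp2. 3 ppages; refcounts: pp0:2 pp1:1 pp2:1
Op 5: fork(P0) -> P2. 3 ppages; refcounts: pp0:3 pp1:2 pp2:1
Op 6: write(P1, v1, 187). refcount(pp2)=1 -> write in place. 3 ppages; refcounts: pp0:3 pp1:2 pp2:1

Answer: 3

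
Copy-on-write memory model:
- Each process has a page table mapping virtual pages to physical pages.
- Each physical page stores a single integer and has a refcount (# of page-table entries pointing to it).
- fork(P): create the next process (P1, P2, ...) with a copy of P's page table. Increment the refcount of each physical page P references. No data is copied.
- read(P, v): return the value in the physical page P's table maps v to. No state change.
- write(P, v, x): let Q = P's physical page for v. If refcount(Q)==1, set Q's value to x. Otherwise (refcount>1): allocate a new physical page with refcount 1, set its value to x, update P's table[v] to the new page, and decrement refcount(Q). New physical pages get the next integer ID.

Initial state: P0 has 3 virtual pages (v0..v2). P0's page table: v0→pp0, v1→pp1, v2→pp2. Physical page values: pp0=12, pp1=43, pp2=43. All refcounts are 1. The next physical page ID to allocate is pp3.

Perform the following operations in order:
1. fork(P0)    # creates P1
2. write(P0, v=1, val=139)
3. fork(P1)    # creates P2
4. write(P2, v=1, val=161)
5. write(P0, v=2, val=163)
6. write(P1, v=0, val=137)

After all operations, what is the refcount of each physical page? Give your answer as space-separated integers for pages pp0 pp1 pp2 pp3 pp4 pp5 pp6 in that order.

Answer: 2 1 2 1 1 1 1

Derivation:
Op 1: fork(P0) -> P1. 3 ppages; refcounts: pp0:2 pp1:2 pp2:2
Op 2: write(P0, v1, 139). refcount(pp1)=2>1 -> COPY to pp3. 4 ppages; refcounts: pp0:2 pp1:1 pp2:2 pp3:1
Op 3: fork(P1) -> P2. 4 ppages; refcounts: pp0:3 pp1:2 pp2:3 pp3:1
Op 4: write(P2, v1, 161). refcount(pp1)=2>1 -> COPY to pp4. 5 ppages; refcounts: pp0:3 pp1:1 pp2:3 pp3:1 pp4:1
Op 5: write(P0, v2, 163). refcount(pp2)=3>1 -> COPY to pp5. 6 ppages; refcounts: pp0:3 pp1:1 pp2:2 pp3:1 pp4:1 pp5:1
Op 6: write(P1, v0, 137). refcount(pp0)=3>1 -> COPY to pp6. 7 ppages; refcounts: pp0:2 pp1:1 pp2:2 pp3:1 pp4:1 pp5:1 pp6:1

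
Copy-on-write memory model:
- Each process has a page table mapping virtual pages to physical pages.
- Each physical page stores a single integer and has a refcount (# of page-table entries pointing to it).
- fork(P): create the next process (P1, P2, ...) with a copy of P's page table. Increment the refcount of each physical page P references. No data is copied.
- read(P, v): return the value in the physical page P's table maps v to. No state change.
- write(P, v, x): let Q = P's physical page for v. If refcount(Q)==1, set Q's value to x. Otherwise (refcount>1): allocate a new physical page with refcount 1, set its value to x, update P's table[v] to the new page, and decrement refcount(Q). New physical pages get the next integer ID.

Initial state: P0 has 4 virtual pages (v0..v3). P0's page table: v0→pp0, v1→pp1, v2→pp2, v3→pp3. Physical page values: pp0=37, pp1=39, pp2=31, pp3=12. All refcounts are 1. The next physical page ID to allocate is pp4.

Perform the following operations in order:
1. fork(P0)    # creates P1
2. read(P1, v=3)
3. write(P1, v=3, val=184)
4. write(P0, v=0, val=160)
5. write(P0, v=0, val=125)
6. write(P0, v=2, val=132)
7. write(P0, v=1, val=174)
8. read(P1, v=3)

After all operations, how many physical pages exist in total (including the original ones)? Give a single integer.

Answer: 8

Derivation:
Op 1: fork(P0) -> P1. 4 ppages; refcounts: pp0:2 pp1:2 pp2:2 pp3:2
Op 2: read(P1, v3) -> 12. No state change.
Op 3: write(P1, v3, 184). refcount(pp3)=2>1 -> COPY to pp4. 5 ppages; refcounts: pp0:2 pp1:2 pp2:2 pp3:1 pp4:1
Op 4: write(P0, v0, 160). refcount(pp0)=2>1 -> COPY to pp5. 6 ppages; refcounts: pp0:1 pp1:2 pp2:2 pp3:1 pp4:1 pp5:1
Op 5: write(P0, v0, 125). refcount(pp5)=1 -> write in place. 6 ppages; refcounts: pp0:1 pp1:2 pp2:2 pp3:1 pp4:1 pp5:1
Op 6: write(P0, v2, 132). refcount(pp2)=2>1 -> COPY to pp6. 7 ppages; refcounts: pp0:1 pp1:2 pp2:1 pp3:1 pp4:1 pp5:1 pp6:1
Op 7: write(P0, v1, 174). refcount(pp1)=2>1 -> COPY to pp7. 8 ppages; refcounts: pp0:1 pp1:1 pp2:1 pp3:1 pp4:1 pp5:1 pp6:1 pp7:1
Op 8: read(P1, v3) -> 184. No state change.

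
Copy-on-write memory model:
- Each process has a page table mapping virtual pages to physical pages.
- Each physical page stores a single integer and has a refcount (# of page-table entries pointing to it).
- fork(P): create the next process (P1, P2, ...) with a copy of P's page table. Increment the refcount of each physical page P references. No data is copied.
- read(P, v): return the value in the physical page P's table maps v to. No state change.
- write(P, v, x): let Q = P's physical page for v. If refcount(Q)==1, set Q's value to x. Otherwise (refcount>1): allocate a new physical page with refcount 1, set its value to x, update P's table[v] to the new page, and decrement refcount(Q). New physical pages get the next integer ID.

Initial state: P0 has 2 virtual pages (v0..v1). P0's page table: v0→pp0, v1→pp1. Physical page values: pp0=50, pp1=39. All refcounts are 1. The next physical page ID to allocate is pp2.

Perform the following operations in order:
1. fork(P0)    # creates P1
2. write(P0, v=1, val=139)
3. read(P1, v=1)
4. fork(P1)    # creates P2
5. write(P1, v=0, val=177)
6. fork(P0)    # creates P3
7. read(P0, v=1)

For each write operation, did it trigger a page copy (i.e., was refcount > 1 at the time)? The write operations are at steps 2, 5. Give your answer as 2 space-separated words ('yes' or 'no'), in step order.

Op 1: fork(P0) -> P1. 2 ppages; refcounts: pp0:2 pp1:2
Op 2: write(P0, v1, 139). refcount(pp1)=2>1 -> COPY to pp2. 3 ppages; refcounts: pp0:2 pp1:1 pp2:1
Op 3: read(P1, v1) -> 39. No state change.
Op 4: fork(P1) -> P2. 3 ppages; refcounts: pp0:3 pp1:2 pp2:1
Op 5: write(P1, v0, 177). refcount(pp0)=3>1 -> COPY to pp3. 4 ppages; refcounts: pp0:2 pp1:2 pp2:1 pp3:1
Op 6: fork(P0) -> P3. 4 ppages; refcounts: pp0:3 pp1:2 pp2:2 pp3:1
Op 7: read(P0, v1) -> 139. No state change.

yes yes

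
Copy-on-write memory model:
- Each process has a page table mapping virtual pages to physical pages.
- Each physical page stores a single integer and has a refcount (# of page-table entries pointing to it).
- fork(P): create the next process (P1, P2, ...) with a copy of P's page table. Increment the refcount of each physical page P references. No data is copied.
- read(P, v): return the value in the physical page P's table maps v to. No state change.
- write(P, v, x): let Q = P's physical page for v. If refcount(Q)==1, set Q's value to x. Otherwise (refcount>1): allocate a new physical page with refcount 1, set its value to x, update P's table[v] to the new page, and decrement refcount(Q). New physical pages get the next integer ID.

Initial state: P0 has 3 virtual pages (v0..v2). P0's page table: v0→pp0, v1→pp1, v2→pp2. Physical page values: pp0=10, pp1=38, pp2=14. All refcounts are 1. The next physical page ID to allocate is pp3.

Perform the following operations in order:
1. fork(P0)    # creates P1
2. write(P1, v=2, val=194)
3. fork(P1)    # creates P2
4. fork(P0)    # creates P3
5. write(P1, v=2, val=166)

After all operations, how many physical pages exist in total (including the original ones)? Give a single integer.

Answer: 5

Derivation:
Op 1: fork(P0) -> P1. 3 ppages; refcounts: pp0:2 pp1:2 pp2:2
Op 2: write(P1, v2, 194). refcount(pp2)=2>1 -> COPY to pp3. 4 ppages; refcounts: pp0:2 pp1:2 pp2:1 pp3:1
Op 3: fork(P1) -> P2. 4 ppages; refcounts: pp0:3 pp1:3 pp2:1 pp3:2
Op 4: fork(P0) -> P3. 4 ppages; refcounts: pp0:4 pp1:4 pp2:2 pp3:2
Op 5: write(P1, v2, 166). refcount(pp3)=2>1 -> COPY to pp4. 5 ppages; refcounts: pp0:4 pp1:4 pp2:2 pp3:1 pp4:1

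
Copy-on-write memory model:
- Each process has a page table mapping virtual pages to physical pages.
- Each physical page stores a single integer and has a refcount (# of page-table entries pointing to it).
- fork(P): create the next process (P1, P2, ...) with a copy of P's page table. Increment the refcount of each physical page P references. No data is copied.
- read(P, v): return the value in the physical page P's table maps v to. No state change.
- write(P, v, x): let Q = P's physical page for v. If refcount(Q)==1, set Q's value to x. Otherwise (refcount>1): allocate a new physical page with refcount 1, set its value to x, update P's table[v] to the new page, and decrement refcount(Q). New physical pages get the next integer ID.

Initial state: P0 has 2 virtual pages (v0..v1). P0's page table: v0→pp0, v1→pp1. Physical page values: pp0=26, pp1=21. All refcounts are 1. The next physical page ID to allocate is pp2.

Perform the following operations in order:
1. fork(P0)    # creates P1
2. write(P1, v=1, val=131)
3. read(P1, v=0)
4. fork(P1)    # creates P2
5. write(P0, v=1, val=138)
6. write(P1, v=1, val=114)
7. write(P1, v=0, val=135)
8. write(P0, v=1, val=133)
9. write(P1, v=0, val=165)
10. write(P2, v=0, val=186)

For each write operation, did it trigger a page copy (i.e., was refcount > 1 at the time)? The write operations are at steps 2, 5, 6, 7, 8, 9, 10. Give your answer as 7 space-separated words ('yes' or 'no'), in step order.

Op 1: fork(P0) -> P1. 2 ppages; refcounts: pp0:2 pp1:2
Op 2: write(P1, v1, 131). refcount(pp1)=2>1 -> COPY to pp2. 3 ppages; refcounts: pp0:2 pp1:1 pp2:1
Op 3: read(P1, v0) -> 26. No state change.
Op 4: fork(P1) -> P2. 3 ppages; refcounts: pp0:3 pp1:1 pp2:2
Op 5: write(P0, v1, 138). refcount(pp1)=1 -> write in place. 3 ppages; refcounts: pp0:3 pp1:1 pp2:2
Op 6: write(P1, v1, 114). refcount(pp2)=2>1 -> COPY to pp3. 4 ppages; refcounts: pp0:3 pp1:1 pp2:1 pp3:1
Op 7: write(P1, v0, 135). refcount(pp0)=3>1 -> COPY to pp4. 5 ppages; refcounts: pp0:2 pp1:1 pp2:1 pp3:1 pp4:1
Op 8: write(P0, v1, 133). refcount(pp1)=1 -> write in place. 5 ppages; refcounts: pp0:2 pp1:1 pp2:1 pp3:1 pp4:1
Op 9: write(P1, v0, 165). refcount(pp4)=1 -> write in place. 5 ppages; refcounts: pp0:2 pp1:1 pp2:1 pp3:1 pp4:1
Op 10: write(P2, v0, 186). refcount(pp0)=2>1 -> COPY to pp5. 6 ppages; refcounts: pp0:1 pp1:1 pp2:1 pp3:1 pp4:1 pp5:1

yes no yes yes no no yes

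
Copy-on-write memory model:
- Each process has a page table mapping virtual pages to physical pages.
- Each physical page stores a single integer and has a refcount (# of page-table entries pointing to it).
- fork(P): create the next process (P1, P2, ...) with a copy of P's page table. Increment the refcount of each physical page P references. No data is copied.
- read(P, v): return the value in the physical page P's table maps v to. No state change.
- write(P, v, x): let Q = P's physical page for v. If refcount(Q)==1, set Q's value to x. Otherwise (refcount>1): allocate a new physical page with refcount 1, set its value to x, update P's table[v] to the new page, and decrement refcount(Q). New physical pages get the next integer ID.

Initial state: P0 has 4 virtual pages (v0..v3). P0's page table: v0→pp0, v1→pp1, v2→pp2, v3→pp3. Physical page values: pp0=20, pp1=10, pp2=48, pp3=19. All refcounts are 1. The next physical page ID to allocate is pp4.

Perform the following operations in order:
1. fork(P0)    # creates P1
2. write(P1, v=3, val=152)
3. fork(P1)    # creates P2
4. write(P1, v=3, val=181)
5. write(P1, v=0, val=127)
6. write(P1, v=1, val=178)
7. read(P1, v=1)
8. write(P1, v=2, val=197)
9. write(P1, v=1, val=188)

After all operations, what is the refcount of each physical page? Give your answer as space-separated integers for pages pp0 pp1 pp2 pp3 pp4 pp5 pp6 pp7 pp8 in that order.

Op 1: fork(P0) -> P1. 4 ppages; refcounts: pp0:2 pp1:2 pp2:2 pp3:2
Op 2: write(P1, v3, 152). refcount(pp3)=2>1 -> COPY to pp4. 5 ppages; refcounts: pp0:2 pp1:2 pp2:2 pp3:1 pp4:1
Op 3: fork(P1) -> P2. 5 ppages; refcounts: pp0:3 pp1:3 pp2:3 pp3:1 pp4:2
Op 4: write(P1, v3, 181). refcount(pp4)=2>1 -> COPY to pp5. 6 ppages; refcounts: pp0:3 pp1:3 pp2:3 pp3:1 pp4:1 pp5:1
Op 5: write(P1, v0, 127). refcount(pp0)=3>1 -> COPY to pp6. 7 ppages; refcounts: pp0:2 pp1:3 pp2:3 pp3:1 pp4:1 pp5:1 pp6:1
Op 6: write(P1, v1, 178). refcount(pp1)=3>1 -> COPY to pp7. 8 ppages; refcounts: pp0:2 pp1:2 pp2:3 pp3:1 pp4:1 pp5:1 pp6:1 pp7:1
Op 7: read(P1, v1) -> 178. No state change.
Op 8: write(P1, v2, 197). refcount(pp2)=3>1 -> COPY to pp8. 9 ppages; refcounts: pp0:2 pp1:2 pp2:2 pp3:1 pp4:1 pp5:1 pp6:1 pp7:1 pp8:1
Op 9: write(P1, v1, 188). refcount(pp7)=1 -> write in place. 9 ppages; refcounts: pp0:2 pp1:2 pp2:2 pp3:1 pp4:1 pp5:1 pp6:1 pp7:1 pp8:1

Answer: 2 2 2 1 1 1 1 1 1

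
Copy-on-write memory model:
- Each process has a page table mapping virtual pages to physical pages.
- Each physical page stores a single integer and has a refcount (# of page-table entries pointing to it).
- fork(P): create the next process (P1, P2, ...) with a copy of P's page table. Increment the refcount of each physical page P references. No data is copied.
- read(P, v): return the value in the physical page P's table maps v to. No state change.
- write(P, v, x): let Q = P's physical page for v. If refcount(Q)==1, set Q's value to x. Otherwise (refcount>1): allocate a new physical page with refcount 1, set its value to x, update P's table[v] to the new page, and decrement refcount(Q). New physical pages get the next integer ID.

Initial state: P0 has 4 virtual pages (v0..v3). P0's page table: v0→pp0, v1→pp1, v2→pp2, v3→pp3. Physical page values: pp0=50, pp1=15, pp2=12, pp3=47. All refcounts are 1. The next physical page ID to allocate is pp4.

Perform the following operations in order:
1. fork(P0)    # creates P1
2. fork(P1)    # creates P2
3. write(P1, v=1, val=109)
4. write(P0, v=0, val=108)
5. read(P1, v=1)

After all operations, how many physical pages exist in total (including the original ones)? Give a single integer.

Answer: 6

Derivation:
Op 1: fork(P0) -> P1. 4 ppages; refcounts: pp0:2 pp1:2 pp2:2 pp3:2
Op 2: fork(P1) -> P2. 4 ppages; refcounts: pp0:3 pp1:3 pp2:3 pp3:3
Op 3: write(P1, v1, 109). refcount(pp1)=3>1 -> COPY to pp4. 5 ppages; refcounts: pp0:3 pp1:2 pp2:3 pp3:3 pp4:1
Op 4: write(P0, v0, 108). refcount(pp0)=3>1 -> COPY to pp5. 6 ppages; refcounts: pp0:2 pp1:2 pp2:3 pp3:3 pp4:1 pp5:1
Op 5: read(P1, v1) -> 109. No state change.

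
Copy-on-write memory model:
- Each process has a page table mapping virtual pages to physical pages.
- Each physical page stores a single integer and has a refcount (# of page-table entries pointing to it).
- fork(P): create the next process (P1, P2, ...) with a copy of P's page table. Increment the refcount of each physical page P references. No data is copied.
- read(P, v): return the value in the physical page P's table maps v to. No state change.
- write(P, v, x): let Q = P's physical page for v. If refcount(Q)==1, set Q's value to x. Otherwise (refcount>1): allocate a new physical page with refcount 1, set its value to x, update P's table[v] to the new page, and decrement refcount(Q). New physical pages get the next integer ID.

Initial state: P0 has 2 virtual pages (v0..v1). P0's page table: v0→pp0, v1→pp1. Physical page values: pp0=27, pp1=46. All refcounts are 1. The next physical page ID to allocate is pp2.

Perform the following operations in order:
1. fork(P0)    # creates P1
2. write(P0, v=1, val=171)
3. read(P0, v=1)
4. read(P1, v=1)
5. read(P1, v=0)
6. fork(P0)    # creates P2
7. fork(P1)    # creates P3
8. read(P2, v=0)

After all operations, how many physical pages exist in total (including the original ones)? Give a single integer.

Op 1: fork(P0) -> P1. 2 ppages; refcounts: pp0:2 pp1:2
Op 2: write(P0, v1, 171). refcount(pp1)=2>1 -> COPY to pp2. 3 ppages; refcounts: pp0:2 pp1:1 pp2:1
Op 3: read(P0, v1) -> 171. No state change.
Op 4: read(P1, v1) -> 46. No state change.
Op 5: read(P1, v0) -> 27. No state change.
Op 6: fork(P0) -> P2. 3 ppages; refcounts: pp0:3 pp1:1 pp2:2
Op 7: fork(P1) -> P3. 3 ppages; refcounts: pp0:4 pp1:2 pp2:2
Op 8: read(P2, v0) -> 27. No state change.

Answer: 3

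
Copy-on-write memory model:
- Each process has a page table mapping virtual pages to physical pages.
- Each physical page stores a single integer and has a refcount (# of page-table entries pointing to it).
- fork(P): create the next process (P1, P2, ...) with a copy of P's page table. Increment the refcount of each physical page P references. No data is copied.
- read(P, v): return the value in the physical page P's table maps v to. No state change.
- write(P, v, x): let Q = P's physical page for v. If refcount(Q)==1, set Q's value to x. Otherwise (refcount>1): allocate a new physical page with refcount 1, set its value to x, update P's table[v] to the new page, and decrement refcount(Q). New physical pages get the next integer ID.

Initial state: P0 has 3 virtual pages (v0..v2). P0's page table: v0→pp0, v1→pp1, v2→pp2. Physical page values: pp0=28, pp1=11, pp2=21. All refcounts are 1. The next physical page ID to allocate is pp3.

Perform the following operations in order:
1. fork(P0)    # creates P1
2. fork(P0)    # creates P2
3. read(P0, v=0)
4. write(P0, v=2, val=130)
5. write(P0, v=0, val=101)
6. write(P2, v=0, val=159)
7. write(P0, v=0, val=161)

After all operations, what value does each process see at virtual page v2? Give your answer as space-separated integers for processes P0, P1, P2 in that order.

Op 1: fork(P0) -> P1. 3 ppages; refcounts: pp0:2 pp1:2 pp2:2
Op 2: fork(P0) -> P2. 3 ppages; refcounts: pp0:3 pp1:3 pp2:3
Op 3: read(P0, v0) -> 28. No state change.
Op 4: write(P0, v2, 130). refcount(pp2)=3>1 -> COPY to pp3. 4 ppages; refcounts: pp0:3 pp1:3 pp2:2 pp3:1
Op 5: write(P0, v0, 101). refcount(pp0)=3>1 -> COPY to pp4. 5 ppages; refcounts: pp0:2 pp1:3 pp2:2 pp3:1 pp4:1
Op 6: write(P2, v0, 159). refcount(pp0)=2>1 -> COPY to pp5. 6 ppages; refcounts: pp0:1 pp1:3 pp2:2 pp3:1 pp4:1 pp5:1
Op 7: write(P0, v0, 161). refcount(pp4)=1 -> write in place. 6 ppages; refcounts: pp0:1 pp1:3 pp2:2 pp3:1 pp4:1 pp5:1
P0: v2 -> pp3 = 130
P1: v2 -> pp2 = 21
P2: v2 -> pp2 = 21

Answer: 130 21 21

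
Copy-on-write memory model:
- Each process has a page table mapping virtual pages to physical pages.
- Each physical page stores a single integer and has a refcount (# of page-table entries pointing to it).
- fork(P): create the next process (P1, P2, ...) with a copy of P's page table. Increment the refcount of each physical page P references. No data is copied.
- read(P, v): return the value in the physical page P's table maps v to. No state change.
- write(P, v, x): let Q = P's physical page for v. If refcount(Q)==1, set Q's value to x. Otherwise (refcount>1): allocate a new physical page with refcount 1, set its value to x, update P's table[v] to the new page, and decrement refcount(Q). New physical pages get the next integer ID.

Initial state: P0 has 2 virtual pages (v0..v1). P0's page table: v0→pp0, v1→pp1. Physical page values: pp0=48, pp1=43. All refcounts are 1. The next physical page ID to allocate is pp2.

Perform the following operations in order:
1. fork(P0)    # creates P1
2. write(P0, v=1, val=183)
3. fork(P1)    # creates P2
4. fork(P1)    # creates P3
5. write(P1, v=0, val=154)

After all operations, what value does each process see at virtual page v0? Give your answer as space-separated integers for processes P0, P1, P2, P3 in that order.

Op 1: fork(P0) -> P1. 2 ppages; refcounts: pp0:2 pp1:2
Op 2: write(P0, v1, 183). refcount(pp1)=2>1 -> COPY to pp2. 3 ppages; refcounts: pp0:2 pp1:1 pp2:1
Op 3: fork(P1) -> P2. 3 ppages; refcounts: pp0:3 pp1:2 pp2:1
Op 4: fork(P1) -> P3. 3 ppages; refcounts: pp0:4 pp1:3 pp2:1
Op 5: write(P1, v0, 154). refcount(pp0)=4>1 -> COPY to pp3. 4 ppages; refcounts: pp0:3 pp1:3 pp2:1 pp3:1
P0: v0 -> pp0 = 48
P1: v0 -> pp3 = 154
P2: v0 -> pp0 = 48
P3: v0 -> pp0 = 48

Answer: 48 154 48 48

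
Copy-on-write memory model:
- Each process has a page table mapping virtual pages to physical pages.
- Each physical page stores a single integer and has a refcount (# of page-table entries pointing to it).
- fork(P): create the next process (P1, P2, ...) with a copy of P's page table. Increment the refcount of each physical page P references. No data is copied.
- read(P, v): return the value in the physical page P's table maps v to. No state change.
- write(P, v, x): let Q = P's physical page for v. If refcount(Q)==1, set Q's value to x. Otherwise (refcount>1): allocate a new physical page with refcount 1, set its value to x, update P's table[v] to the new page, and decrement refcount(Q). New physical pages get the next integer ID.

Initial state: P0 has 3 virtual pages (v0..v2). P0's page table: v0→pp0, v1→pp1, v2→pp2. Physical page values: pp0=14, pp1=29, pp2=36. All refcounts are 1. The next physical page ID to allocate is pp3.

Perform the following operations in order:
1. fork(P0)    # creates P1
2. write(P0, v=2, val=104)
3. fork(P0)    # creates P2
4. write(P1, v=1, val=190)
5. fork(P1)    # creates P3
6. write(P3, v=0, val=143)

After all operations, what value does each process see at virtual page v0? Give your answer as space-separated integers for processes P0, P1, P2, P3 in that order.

Op 1: fork(P0) -> P1. 3 ppages; refcounts: pp0:2 pp1:2 pp2:2
Op 2: write(P0, v2, 104). refcount(pp2)=2>1 -> COPY to pp3. 4 ppages; refcounts: pp0:2 pp1:2 pp2:1 pp3:1
Op 3: fork(P0) -> P2. 4 ppages; refcounts: pp0:3 pp1:3 pp2:1 pp3:2
Op 4: write(P1, v1, 190). refcount(pp1)=3>1 -> COPY to pp4. 5 ppages; refcounts: pp0:3 pp1:2 pp2:1 pp3:2 pp4:1
Op 5: fork(P1) -> P3. 5 ppages; refcounts: pp0:4 pp1:2 pp2:2 pp3:2 pp4:2
Op 6: write(P3, v0, 143). refcount(pp0)=4>1 -> COPY to pp5. 6 ppages; refcounts: pp0:3 pp1:2 pp2:2 pp3:2 pp4:2 pp5:1
P0: v0 -> pp0 = 14
P1: v0 -> pp0 = 14
P2: v0 -> pp0 = 14
P3: v0 -> pp5 = 143

Answer: 14 14 14 143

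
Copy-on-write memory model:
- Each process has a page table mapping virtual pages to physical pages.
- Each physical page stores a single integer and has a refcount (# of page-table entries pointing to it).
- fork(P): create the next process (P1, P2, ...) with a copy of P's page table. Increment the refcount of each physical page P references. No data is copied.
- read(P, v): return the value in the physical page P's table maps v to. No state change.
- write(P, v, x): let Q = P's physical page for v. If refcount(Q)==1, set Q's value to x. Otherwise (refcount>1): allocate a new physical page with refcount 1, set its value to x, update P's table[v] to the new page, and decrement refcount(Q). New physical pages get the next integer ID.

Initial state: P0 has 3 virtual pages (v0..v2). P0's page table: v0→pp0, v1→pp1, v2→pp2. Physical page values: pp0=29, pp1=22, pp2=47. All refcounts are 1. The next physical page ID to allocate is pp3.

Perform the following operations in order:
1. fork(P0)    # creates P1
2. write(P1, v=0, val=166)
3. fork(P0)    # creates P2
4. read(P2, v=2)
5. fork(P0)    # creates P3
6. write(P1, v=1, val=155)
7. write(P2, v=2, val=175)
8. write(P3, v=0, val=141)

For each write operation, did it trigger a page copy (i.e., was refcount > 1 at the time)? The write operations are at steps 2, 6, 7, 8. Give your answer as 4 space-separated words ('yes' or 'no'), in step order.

Op 1: fork(P0) -> P1. 3 ppages; refcounts: pp0:2 pp1:2 pp2:2
Op 2: write(P1, v0, 166). refcount(pp0)=2>1 -> COPY to pp3. 4 ppages; refcounts: pp0:1 pp1:2 pp2:2 pp3:1
Op 3: fork(P0) -> P2. 4 ppages; refcounts: pp0:2 pp1:3 pp2:3 pp3:1
Op 4: read(P2, v2) -> 47. No state change.
Op 5: fork(P0) -> P3. 4 ppages; refcounts: pp0:3 pp1:4 pp2:4 pp3:1
Op 6: write(P1, v1, 155). refcount(pp1)=4>1 -> COPY to pp4. 5 ppages; refcounts: pp0:3 pp1:3 pp2:4 pp3:1 pp4:1
Op 7: write(P2, v2, 175). refcount(pp2)=4>1 -> COPY to pp5. 6 ppages; refcounts: pp0:3 pp1:3 pp2:3 pp3:1 pp4:1 pp5:1
Op 8: write(P3, v0, 141). refcount(pp0)=3>1 -> COPY to pp6. 7 ppages; refcounts: pp0:2 pp1:3 pp2:3 pp3:1 pp4:1 pp5:1 pp6:1

yes yes yes yes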